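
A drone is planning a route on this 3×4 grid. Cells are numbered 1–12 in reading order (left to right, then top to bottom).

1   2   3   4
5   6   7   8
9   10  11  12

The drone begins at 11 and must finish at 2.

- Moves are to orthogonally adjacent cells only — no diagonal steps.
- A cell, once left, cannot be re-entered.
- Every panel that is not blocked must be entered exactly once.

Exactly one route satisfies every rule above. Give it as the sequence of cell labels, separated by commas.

Need to visit all 12 open cells exactly once, starting at 11 and ending at 2.
Cell 9 has only two open neighbours (5 and 10), so the path must pass straight through it: one of those is the cell it's entered from and the other is where it exits.
Route from 11: right to 12, 2× up (reaching 4), left to 3, down to 7, left to 6, down to 10, left to 9, 2× up (reaching 1), right to 2 — 11 moves in all.
Check: all 12 open cells covered.

11, 12, 8, 4, 3, 7, 6, 10, 9, 5, 1, 2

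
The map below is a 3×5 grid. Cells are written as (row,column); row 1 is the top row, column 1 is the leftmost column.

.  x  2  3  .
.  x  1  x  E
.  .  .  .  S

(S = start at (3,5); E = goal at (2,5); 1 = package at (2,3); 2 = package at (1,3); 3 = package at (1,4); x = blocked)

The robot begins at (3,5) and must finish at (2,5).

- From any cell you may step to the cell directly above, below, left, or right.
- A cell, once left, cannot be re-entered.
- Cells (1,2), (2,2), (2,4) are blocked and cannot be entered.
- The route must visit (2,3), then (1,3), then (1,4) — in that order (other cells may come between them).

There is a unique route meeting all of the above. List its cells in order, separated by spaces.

(3,5) (3,4) (3,3) (2,3) (1,3) (1,4) (1,5) (2,5)

The waypoints must appear in the order (2,3), (1,3), (1,4), with no cell reused.
Route from (3,5): left 2 to (3,3), up 2 to (1,3), right 2 to (1,5), down 1 to (2,5) — 7 moves in all.
Check: order respected (1 at step 3, 2 at step 4, 3 at step 5).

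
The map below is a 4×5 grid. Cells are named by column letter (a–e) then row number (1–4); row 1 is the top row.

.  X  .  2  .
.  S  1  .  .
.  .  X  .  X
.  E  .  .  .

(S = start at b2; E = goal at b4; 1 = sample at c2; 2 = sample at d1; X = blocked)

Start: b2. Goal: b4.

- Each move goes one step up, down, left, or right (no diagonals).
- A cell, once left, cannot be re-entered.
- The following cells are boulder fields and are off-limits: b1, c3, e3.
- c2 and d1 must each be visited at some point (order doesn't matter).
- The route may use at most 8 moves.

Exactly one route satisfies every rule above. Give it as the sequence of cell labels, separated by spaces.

b2 c2 c1 d1 d2 d3 d4 c4 b4

Any route must reach c2 and d1 and still end at b4 within 8 moves, so the order of the required stops is forced.
Route from b2: right 1 to c2, up 1 to c1, right 1 to d1, down 3 to d4, left 2 to b4 — 8 moves in all.
Check: all required cells visited; 8 ≤ 8 moves.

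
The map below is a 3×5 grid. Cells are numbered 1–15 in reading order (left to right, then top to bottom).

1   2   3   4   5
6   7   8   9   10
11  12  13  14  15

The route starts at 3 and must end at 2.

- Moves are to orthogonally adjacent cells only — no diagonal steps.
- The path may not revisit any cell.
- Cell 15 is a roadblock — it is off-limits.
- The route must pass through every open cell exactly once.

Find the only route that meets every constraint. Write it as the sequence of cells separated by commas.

3, 4, 5, 10, 9, 14, 13, 8, 7, 12, 11, 6, 1, 2

Need to visit all 14 open cells exactly once, starting at 3 and ending at 2.
Cell 1 has only two open neighbours (6 and 2), so the path must pass straight through it: one of those is the cell it's entered from and the other is where it exits.
Route from 3: 2× right (reaching 5), down to 10, left to 9, down to 14, left to 13, up to 8, left to 7, down to 12, left to 11, 2× up (reaching 1), right to 2 — 13 moves in all.
Check: all 14 open cells covered.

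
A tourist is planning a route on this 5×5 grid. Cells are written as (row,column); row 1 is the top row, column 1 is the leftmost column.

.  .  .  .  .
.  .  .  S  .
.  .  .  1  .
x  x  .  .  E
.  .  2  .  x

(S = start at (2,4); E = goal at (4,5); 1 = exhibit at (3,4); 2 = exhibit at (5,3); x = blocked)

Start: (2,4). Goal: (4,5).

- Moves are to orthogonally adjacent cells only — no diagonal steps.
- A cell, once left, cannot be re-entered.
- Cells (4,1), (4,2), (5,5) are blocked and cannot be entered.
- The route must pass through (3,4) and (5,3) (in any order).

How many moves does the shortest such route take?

Any route passes through (3,4) and (5,3) in some order between (2,4) and (4,5). Summing Manhattan distances along each leg and taking the cheapest ordering ((2,4) → (3,4) → (5,3) → (4,5)) gives a lower bound of 1 + 3 + 3 = 7 moves.
A route of 7 moves achieves this: (2,4) → (3,4) → (3,3) → (4,3) → (5,3) → (5,4) → (4,4) → (4,5).
Since 7 matches the lower bound, it is optimal.

7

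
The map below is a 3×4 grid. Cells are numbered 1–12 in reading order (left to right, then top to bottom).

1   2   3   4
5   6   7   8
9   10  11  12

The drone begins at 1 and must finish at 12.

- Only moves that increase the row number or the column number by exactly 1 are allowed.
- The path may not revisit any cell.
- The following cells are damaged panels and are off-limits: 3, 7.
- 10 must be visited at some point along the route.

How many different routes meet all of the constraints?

3

A right/down-only route from 1 to 12 makes exactly 2 down-moves and 3 right-moves in some order.
With no other constraints that would be C(5,2) = 10 routes.
Split at 10 and multiply the segment counts (each segment already excludes blocked cells): 1→10: 3; 10→12: 1; product = 3.
That gives 3 routes.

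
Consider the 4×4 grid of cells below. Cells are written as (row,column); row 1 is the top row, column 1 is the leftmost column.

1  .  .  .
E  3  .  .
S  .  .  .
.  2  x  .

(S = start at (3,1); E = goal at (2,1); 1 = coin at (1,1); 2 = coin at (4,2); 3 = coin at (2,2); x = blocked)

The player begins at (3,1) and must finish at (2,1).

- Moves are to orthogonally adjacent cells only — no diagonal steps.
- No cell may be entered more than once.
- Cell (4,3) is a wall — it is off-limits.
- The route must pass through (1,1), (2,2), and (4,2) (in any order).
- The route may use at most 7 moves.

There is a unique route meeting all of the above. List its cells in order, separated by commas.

(3,1), (4,1), (4,2), (3,2), (2,2), (1,2), (1,1), (2,1)

The 7-move cap with required stops at (1,1), (2,2), (4,2) leaves no slack for detours.
Route from (3,1): down 1 to (4,1), right 1 to (4,2), up 3 to (1,2), left 1 to (1,1), down 1 to (2,1) — 7 moves in all.
Check: all required cells visited; 7 ≤ 7 moves.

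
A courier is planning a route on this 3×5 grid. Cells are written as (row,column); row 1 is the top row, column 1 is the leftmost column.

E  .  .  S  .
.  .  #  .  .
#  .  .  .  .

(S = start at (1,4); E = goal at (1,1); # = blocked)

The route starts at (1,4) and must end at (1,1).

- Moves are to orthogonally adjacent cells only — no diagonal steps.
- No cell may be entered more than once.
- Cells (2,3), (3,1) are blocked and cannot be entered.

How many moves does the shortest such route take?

3

The Manhattan distance from (1,4) to (1,1) is |1−1| + |4−1| = 3, so at least 3 moves are needed.
A route of 3 moves achieves this: (1,4) → (1,3) → (1,2) → (1,1).
Since 3 matches the lower bound, it is optimal.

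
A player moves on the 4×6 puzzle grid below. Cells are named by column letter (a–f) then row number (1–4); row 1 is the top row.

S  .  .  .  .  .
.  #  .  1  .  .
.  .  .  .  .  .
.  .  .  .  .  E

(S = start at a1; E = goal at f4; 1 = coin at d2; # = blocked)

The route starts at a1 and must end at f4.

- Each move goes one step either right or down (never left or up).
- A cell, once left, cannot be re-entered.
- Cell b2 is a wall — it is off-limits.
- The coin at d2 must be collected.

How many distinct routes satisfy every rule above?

A right/down-only route from a1 to f4 makes exactly 3 down-moves and 5 right-moves in some order.
With no other constraints that would be C(8,3) = 56 routes.
Split at d2 and multiply the segment counts (each segment already excludes blocked cells): a1→d2: 2; d2→f4: 6; product = 12.
That gives 12 routes.

12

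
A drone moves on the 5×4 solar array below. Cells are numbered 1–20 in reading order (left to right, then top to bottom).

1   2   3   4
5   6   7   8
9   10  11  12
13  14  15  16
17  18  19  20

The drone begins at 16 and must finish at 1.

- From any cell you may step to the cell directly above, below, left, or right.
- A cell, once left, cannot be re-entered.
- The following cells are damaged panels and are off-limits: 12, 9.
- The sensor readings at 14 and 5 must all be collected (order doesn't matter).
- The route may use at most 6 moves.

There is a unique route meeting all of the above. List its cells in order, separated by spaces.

16 15 14 10 6 5 1

The budget equals the shortest possible length, so every move has to be on a shortest route through the required cells.
Route from 16: left 2 to 14, up 2 to 6, left 1 to 5, up 1 to 1 — 6 moves in all.
Check: all required cells visited; 6 ≤ 6 moves.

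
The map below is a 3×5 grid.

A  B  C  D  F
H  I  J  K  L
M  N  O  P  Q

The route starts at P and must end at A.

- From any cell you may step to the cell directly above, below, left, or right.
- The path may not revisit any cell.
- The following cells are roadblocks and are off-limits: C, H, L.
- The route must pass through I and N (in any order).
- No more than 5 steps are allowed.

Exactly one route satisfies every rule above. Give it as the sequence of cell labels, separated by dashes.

Any route must reach I and N and still end at A within 5 moves, so the order of the required stops is forced.
Route from P: left 2 to N, up 2 to B, left 1 to A — 5 moves in all.
Check: all required cells visited; 5 ≤ 5 moves.

P - O - N - I - B - A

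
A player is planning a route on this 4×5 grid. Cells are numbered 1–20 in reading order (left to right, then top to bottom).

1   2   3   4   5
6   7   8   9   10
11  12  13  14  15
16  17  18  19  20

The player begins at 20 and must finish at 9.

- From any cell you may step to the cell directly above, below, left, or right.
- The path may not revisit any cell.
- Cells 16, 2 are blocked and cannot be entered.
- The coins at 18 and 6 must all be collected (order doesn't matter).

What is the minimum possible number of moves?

Any route passes through 18 and 6 in some order between 20 and 9. Summing Manhattan distances along each leg and taking the cheapest ordering (20 → 18 → 6 → 9) gives a lower bound of 2 + 4 + 3 = 9 moves.
A route of 9 moves achieves this: 20 → 19 → 18 → 13 → 12 → 11 → 6 → 7 → 8 → 9.
Since 9 matches the lower bound, it is optimal.

9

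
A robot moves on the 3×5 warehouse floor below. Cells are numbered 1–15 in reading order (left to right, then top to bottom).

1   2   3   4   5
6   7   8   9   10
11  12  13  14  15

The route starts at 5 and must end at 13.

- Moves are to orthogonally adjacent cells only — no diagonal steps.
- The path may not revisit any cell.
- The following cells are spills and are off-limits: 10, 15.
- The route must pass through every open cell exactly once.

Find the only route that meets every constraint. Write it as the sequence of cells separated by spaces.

5 4 3 2 1 6 11 12 7 8 9 14 13

Need to visit all 13 open cells exactly once, starting at 5 and ending at 13.
Route from 5: 4× left (reaching 1), 2× down (reaching 11), right to 12, up to 7, 2× right (reaching 9), down to 14, left to 13 — 12 moves in all.
Check: all 13 open cells covered.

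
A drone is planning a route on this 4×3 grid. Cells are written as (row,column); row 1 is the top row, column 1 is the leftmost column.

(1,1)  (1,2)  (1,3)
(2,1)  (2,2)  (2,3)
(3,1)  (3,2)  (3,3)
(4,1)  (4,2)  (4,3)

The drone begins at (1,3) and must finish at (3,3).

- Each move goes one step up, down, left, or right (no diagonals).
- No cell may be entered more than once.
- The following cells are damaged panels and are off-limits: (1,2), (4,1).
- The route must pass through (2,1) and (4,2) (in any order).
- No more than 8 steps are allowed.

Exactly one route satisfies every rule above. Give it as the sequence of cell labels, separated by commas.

(1,3), (2,3), (2,2), (2,1), (3,1), (3,2), (4,2), (4,3), (3,3)

Any route must reach (2,1) and (4,2) and still end at (3,3) within 8 moves, so the order of the required stops is forced.
Route from (1,3): down 1 to (2,3), left 2 to (2,1), down 1 to (3,1), right 1 to (3,2), down 1 to (4,2), right 1 to (4,3), up 1 to (3,3) — 8 moves in all.
Check: all required cells visited; 8 ≤ 8 moves.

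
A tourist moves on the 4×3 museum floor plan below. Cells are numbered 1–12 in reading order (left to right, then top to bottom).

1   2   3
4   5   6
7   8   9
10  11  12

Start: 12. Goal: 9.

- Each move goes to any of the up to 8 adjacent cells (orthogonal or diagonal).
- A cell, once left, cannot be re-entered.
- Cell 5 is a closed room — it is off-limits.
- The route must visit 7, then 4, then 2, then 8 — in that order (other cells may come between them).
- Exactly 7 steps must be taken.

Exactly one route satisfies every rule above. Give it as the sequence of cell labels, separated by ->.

The waypoints must appear in the order 7, 4, 2, 8, with no cell reused.
Route from 12: left 1 to 11, up-left 1 to 7, up 1 to 4, up-right 1 to 2, down-right 1 to 6, down-left 1 to 8, right 1 to 9 — 7 moves in all.
Check: order respected (7 at step 2, 4 at step 3, 2 at step 4, 8 at step 6); 7 moves as required.

12 -> 11 -> 7 -> 4 -> 2 -> 6 -> 8 -> 9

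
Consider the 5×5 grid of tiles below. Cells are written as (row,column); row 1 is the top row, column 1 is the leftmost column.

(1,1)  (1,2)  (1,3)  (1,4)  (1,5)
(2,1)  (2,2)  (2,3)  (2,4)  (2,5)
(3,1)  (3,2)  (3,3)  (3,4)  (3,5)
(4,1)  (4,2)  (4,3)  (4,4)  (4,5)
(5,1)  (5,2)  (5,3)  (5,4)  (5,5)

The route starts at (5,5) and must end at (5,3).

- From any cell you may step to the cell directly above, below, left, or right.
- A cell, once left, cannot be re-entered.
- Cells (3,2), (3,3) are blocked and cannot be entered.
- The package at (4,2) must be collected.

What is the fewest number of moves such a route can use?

6

Any route passes through (4,2) somewhere between (5,5) and (5,3). Summing Manhattan distances along the two legs ((5,5) → (4,2) → (5,3)) gives a lower bound of 4 + 2 = 6 moves.
A route of 6 moves achieves this: (5,5) → (4,5) → (4,4) → (4,3) → (4,2) → (5,2) → (5,3).
Since 6 matches the lower bound, it is optimal.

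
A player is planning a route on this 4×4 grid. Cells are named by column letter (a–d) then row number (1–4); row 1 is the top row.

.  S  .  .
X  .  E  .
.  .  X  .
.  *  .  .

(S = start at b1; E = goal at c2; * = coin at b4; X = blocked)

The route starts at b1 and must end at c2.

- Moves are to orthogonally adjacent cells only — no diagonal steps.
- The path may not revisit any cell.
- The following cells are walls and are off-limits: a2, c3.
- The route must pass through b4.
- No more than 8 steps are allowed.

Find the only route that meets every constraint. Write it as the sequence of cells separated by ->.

The budget equals the shortest possible length, so every move has to be on a shortest route through the required cells.
Route from b1: 3× down (reaching b4), 2× right (reaching d4), 2× up (reaching d2), left to c2 — 8 moves in all.
Check: all required cells visited; 8 ≤ 8 moves.

b1 -> b2 -> b3 -> b4 -> c4 -> d4 -> d3 -> d2 -> c2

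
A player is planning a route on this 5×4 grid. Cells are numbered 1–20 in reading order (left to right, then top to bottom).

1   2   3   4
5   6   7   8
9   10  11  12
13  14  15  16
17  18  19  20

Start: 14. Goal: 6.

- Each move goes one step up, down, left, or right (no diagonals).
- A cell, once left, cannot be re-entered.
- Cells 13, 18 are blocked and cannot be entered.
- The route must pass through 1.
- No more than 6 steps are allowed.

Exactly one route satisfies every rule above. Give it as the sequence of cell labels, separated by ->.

The 6-move cap with required stops at 1 leaves no slack for detours.
Route from 14: up 1 to 10, left 1 to 9, up 2 to 1, right 1 to 2, down 1 to 6 — 6 moves in all.
Check: all required cells visited; 6 ≤ 6 moves.

14 -> 10 -> 9 -> 5 -> 1 -> 2 -> 6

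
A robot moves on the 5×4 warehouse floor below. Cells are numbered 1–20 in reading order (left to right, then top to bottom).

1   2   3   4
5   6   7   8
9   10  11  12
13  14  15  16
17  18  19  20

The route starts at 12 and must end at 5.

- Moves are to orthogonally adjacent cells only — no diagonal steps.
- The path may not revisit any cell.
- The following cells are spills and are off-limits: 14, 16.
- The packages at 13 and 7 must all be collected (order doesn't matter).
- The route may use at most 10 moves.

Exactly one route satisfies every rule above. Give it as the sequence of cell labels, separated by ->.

12 -> 8 -> 7 -> 11 -> 15 -> 19 -> 18 -> 17 -> 13 -> 9 -> 5

The 10-move cap with required stops at 13, 7 leaves no slack for detours.
Route from 12: up to 8, left to 7, 3× down (reaching 19), 2× left (reaching 17), 3× up (reaching 5) — 10 moves in all.
Check: all required cells visited; 10 ≤ 10 moves.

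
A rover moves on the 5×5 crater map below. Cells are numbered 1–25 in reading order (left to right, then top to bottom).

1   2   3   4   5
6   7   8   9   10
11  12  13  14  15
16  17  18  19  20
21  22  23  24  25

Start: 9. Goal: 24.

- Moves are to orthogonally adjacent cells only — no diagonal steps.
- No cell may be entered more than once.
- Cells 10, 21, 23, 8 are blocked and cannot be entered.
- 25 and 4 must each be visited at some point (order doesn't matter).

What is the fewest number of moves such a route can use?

11

Any route passes through 25 and 4 in some order between 9 and 24. Summing Manhattan distances along each leg and taking the cheapest ordering (9 → 4 → 25 → 24) gives a lower bound of 1 + 5 + 1 = 7 moves.
The shortest route satisfying every rule uses 11 moves: 9 → 4 → 3 → 2 → 7 → 12 → 17 → 18 → 19 → 20 → 25 → 24.
The no-revisit rule (legs can't share cells) pushes the minimum above the 7-move bound; an exhaustive check rules out every length from 7 to 10 (on a 4-connected grid the length of any start-to-goal walk has the same parity as the Manhattan bound, so only lengths 7, 9, 11, … need checking), leaving 11 as the minimum.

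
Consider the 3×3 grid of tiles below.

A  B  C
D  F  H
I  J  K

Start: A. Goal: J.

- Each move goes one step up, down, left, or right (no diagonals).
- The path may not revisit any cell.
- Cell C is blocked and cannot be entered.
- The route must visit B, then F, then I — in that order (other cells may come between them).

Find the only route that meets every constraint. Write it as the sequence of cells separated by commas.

The waypoints must appear in the order B, F, I, with no cell reused.
Route from A: right 1 to B, down 1 to F, left 1 to D, down 1 to I, right 1 to J — 5 moves in all.
Check: order respected (B at step 1, F at step 2, I at step 4).

A, B, F, D, I, J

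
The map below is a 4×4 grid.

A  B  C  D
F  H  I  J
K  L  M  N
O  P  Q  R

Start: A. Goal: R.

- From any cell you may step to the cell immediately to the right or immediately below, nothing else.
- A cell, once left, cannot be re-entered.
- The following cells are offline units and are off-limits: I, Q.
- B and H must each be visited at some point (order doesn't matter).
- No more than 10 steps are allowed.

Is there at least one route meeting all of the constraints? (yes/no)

yes

One route that works: A → B → H → L → M → N → R.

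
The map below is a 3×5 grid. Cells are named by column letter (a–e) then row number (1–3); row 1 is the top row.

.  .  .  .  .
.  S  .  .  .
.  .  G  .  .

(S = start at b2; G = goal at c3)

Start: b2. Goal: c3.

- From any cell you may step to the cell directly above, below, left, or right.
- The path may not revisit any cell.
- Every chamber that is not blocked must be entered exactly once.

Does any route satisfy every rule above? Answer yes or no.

One route that works: b2 → b3 → a3 → a2 → a1 → b1 → c1 → c2 → d2 → d1 → e1 → e2 → e3 → d3 → c3.

yes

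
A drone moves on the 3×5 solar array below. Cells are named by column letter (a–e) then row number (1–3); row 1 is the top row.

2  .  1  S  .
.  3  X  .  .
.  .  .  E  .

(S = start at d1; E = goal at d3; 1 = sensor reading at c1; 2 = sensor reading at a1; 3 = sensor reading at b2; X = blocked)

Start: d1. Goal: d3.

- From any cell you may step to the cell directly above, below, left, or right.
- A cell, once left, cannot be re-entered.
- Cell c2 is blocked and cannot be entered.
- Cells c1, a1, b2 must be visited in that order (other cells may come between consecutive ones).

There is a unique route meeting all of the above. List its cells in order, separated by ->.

The waypoints must appear in the order c1, a1, b2, with no cell reused.
Route from d1: 3× left (reaching a1), down to a2, right to b2, down to b3, 2× right (reaching d3) — 8 moves in all.
Check: order respected (1 at step 1, 2 at step 3, 3 at step 5).

d1 -> c1 -> b1 -> a1 -> a2 -> b2 -> b3 -> c3 -> d3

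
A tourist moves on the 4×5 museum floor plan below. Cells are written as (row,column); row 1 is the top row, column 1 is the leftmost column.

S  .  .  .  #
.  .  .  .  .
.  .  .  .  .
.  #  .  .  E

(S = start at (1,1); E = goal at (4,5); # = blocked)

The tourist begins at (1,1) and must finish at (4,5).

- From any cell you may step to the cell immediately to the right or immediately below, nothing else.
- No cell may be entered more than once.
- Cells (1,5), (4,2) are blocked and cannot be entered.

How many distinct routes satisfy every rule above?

A right/down-only route from (1,1) to (4,5) makes exactly 3 down-moves and 4 right-moves in some order.
With no other constraints that would be C(7,3) = 35 routes.
Subtract routes through each blocked cell (inclusion–exclusion for overlaps): − through (1,5): 1 − through (4,2): 4 → 30.
That gives 30 routes.

30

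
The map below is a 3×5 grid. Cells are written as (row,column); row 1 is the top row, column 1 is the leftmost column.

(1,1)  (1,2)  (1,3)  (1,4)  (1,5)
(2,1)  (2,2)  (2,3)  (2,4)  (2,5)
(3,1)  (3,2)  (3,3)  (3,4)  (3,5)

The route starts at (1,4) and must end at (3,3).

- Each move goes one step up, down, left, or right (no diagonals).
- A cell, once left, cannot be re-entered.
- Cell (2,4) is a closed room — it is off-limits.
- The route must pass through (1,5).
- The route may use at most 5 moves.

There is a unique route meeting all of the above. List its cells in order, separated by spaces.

The 5-move cap with required stops at (1,5) leaves no slack for detours.
Route from (1,4): right to (1,5), 2× down (reaching (3,5)), 2× left (reaching (3,3)) — 5 moves in all.
Check: all required cells visited; 5 ≤ 5 moves.

(1,4) (1,5) (2,5) (3,5) (3,4) (3,3)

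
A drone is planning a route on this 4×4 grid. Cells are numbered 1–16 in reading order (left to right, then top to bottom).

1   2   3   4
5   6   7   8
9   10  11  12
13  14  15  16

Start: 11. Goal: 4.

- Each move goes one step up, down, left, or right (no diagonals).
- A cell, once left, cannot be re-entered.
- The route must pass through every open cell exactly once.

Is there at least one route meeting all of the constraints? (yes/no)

yes

One route that works: 11 → 7 → 3 → 2 → 1 → 5 → 6 → 10 → 9 → 13 → 14 → 15 → 16 → 12 → 8 → 4.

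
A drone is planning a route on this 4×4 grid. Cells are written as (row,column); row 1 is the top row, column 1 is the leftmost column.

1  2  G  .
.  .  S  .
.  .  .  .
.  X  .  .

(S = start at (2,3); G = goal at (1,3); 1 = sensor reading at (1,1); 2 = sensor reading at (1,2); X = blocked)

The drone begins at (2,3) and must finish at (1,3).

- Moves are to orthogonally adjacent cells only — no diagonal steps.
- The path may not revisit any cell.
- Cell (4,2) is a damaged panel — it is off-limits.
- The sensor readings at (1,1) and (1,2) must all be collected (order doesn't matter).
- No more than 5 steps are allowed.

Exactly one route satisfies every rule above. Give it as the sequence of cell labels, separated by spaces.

The budget equals the shortest possible length, so every move has to be on a shortest route through the required cells.
Route from (2,3): left 2 to (2,1), up 1 to (1,1), right 2 to (1,3) — 5 moves in all.
Check: all required cells visited; 5 ≤ 5 moves.

(2,3) (2,2) (2,1) (1,1) (1,2) (1,3)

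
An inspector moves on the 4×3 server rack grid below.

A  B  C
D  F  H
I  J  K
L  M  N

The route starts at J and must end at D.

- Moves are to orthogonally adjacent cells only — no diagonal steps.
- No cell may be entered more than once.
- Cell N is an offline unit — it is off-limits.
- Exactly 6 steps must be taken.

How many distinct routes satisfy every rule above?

4

Need simple routes of exactly 6 moves from J to D (Manhattan distance 2, so 2 moves are spent on a detour and 2 undoing it).
Enumerating: J F H C B A D | J K H C B F D | J K H C B A D | J K H F B A D.
That gives 4 routes.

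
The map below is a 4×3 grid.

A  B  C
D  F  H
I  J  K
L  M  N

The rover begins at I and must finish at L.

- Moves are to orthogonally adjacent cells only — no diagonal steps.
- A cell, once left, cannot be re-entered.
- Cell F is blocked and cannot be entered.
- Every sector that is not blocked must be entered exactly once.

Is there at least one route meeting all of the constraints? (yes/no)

no

Colour the cells like a checkerboard: each orthogonal step flips colour, so a Hamiltonian route alternates colours. Here there are 5 cells of one colour and 6 of the other, with start on the opposite colour to the goal — the counts and endpoints can't be arranged into an alternating sequence of length 11, so no Hamiltonian route exists.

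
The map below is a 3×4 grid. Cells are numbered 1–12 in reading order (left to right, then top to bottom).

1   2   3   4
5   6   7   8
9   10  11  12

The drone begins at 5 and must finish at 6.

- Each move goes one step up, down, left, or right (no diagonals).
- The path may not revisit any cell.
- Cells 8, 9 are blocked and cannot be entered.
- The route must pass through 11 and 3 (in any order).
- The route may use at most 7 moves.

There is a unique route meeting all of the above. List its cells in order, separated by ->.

5 -> 1 -> 2 -> 3 -> 7 -> 11 -> 10 -> 6

The 7-move cap with required stops at 11, 3 leaves no slack for detours.
Route from 5: up 1 to 1, right 2 to 3, down 2 to 11, left 1 to 10, up 1 to 6 — 7 moves in all.
Check: all required cells visited; 7 ≤ 7 moves.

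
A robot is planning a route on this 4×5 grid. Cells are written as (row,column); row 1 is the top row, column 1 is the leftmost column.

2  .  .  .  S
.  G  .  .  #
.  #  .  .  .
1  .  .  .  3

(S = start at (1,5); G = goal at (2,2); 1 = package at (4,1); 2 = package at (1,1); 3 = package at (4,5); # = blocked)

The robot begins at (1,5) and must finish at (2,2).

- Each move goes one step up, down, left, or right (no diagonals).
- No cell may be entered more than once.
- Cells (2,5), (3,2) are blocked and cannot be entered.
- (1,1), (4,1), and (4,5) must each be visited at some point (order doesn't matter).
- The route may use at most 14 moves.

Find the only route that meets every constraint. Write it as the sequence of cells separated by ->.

(1,5) -> (1,4) -> (2,4) -> (3,4) -> (3,5) -> (4,5) -> (4,4) -> (4,3) -> (4,2) -> (4,1) -> (3,1) -> (2,1) -> (1,1) -> (1,2) -> (2,2)

The budget equals the shortest possible length, so every move has to be on a shortest route through the required cells.
Route from (1,5): left 1 to (1,4), down 2 to (3,4), right 1 to (3,5), down 1 to (4,5), left 4 to (4,1), up 3 to (1,1), right 1 to (1,2), down 1 to (2,2) — 14 moves in all.
Check: all required cells visited; 14 ≤ 14 moves.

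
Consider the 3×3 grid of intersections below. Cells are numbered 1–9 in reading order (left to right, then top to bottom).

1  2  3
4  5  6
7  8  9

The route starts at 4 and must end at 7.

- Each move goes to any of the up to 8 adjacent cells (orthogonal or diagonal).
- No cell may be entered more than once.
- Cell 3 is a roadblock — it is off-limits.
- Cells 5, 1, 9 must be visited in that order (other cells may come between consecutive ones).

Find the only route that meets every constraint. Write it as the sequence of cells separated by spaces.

4 5 1 2 6 9 8 7

The waypoints must appear in the order 5, 1, 9, with no cell reused.
Route from 4: right to 5, up-left to 1, right to 2, down-right to 6, down to 9, 2× left (reaching 7) — 7 moves in all.
Check: order respected (5 at step 1, 1 at step 2, 9 at step 5).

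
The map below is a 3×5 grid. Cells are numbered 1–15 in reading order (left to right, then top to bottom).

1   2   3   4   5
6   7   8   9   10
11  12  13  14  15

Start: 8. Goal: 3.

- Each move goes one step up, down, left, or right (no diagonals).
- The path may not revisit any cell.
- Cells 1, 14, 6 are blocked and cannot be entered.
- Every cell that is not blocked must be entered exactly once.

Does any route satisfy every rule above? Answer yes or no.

no

Cell 11 has only one open neighbour but is neither the start nor the goal, so a Hamiltonian route would have to both enter and leave it through the same neighbour — impossible without revisiting.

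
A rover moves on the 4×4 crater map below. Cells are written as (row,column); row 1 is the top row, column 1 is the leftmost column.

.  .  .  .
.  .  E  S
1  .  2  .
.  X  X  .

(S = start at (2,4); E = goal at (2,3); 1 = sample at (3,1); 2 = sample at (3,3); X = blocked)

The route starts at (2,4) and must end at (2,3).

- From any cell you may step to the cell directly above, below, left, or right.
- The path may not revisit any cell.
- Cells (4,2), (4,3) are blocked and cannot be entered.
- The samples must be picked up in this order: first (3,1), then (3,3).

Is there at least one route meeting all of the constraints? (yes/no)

yes

One route that works: (2,4) → (1,4) → (1,3) → (1,2) → (2,2) → (2,1) → (3,1) → (3,2) → (3,3) → (2,3).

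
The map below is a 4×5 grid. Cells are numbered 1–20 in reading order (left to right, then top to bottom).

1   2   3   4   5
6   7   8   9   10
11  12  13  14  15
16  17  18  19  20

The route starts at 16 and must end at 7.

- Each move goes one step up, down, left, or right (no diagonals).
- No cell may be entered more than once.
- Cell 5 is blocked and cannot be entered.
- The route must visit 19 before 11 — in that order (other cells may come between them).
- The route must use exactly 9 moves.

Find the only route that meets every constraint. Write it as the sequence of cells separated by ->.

16 -> 17 -> 18 -> 19 -> 14 -> 13 -> 12 -> 11 -> 6 -> 7

The waypoints must appear in the order 19, 11, with no cell reused.
Route from 16: 3× right (reaching 19), up to 14, 3× left (reaching 11), up to 6, right to 7 — 9 moves in all.
Check: order respected (19 at step 3, 11 at step 7); 9 moves as required.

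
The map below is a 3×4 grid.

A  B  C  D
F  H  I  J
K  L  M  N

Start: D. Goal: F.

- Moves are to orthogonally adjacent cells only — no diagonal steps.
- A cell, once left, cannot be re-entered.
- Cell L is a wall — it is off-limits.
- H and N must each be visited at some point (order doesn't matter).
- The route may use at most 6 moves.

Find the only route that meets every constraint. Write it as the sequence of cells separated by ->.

Any route must reach H and N and still end at F within 6 moves, so the order of the required stops is forced.
Route from D: 2× down (reaching N), left to M, up to I, 2× left (reaching F) — 6 moves in all.
Check: all required cells visited; 6 ≤ 6 moves.

D -> J -> N -> M -> I -> H -> F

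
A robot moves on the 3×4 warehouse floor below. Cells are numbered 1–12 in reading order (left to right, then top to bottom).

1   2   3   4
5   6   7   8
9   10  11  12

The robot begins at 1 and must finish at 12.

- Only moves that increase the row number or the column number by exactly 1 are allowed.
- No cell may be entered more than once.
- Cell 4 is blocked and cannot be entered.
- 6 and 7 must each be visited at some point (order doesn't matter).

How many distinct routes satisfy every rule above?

A right/down-only route from 1 to 12 makes exactly 2 down-moves and 3 right-moves in some order.
With no other constraints that would be C(5,2) = 10 routes.
A monotone route can only reach the required cells in the order 6, 7, so split there and multiply the segment counts (each segment already excludes blocked cells): 1→6: 2; 6→7: 1; 7→12: 2; product = 4.
That gives 4 routes.

4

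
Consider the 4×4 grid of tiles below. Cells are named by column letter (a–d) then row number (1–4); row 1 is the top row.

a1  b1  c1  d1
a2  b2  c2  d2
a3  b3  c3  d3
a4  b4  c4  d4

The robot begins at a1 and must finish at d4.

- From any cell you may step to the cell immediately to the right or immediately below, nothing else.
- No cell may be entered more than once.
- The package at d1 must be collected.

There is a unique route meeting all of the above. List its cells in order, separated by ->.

Moves only go right or down, so the column and row indices never decrease.
Route from a1: right 3 to d1, down 3 to d4 — 6 moves in all.
Check: all required cells visited.

a1 -> b1 -> c1 -> d1 -> d2 -> d3 -> d4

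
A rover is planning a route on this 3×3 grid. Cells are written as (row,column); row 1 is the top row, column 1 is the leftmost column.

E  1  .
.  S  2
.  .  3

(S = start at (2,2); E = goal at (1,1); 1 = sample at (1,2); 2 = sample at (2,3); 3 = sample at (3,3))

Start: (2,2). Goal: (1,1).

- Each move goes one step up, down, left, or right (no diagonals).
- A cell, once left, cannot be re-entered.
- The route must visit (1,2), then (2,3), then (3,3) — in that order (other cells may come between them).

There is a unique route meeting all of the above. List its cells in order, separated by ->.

(2,2) -> (1,2) -> (1,3) -> (2,3) -> (3,3) -> (3,2) -> (3,1) -> (2,1) -> (1,1)

The waypoints must appear in the order (1,2), (2,3), (3,3), with no cell reused.
Route from (2,2): up 1 to (1,2), right 1 to (1,3), down 2 to (3,3), left 2 to (3,1), up 2 to (1,1) — 8 moves in all.
Check: order respected (1 at step 1, 2 at step 3, 3 at step 4).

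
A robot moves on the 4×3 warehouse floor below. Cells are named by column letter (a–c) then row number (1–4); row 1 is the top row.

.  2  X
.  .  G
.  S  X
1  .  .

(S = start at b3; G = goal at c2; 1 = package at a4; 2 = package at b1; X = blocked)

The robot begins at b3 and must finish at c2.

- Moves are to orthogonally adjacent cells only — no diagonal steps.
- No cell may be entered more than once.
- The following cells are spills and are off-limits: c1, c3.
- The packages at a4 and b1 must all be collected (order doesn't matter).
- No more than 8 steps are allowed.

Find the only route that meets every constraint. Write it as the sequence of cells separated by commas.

b3, b4, a4, a3, a2, a1, b1, b2, c2

Any route must reach a4 and b1 and still end at c2 within 8 moves, so the order of the required stops is forced.
Route from b3: down 1 to b4, left 1 to a4, up 3 to a1, right 1 to b1, down 1 to b2, right 1 to c2 — 8 moves in all.
Check: all required cells visited; 8 ≤ 8 moves.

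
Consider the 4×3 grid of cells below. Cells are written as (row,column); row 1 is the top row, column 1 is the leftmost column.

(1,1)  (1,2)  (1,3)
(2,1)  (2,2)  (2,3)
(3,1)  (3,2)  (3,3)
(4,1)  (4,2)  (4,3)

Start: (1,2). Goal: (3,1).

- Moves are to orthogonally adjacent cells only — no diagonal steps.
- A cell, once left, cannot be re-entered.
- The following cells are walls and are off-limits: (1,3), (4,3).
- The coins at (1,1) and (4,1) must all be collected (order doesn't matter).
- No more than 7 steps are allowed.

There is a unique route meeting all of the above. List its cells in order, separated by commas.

Any route must reach (1,1) and (4,1) and still end at (3,1) within 7 moves, so the order of the required stops is forced.
Route from (1,2): left 1 to (1,1), down 1 to (2,1), right 1 to (2,2), down 2 to (4,2), left 1 to (4,1), up 1 to (3,1) — 7 moves in all.
Check: all required cells visited; 7 ≤ 7 moves.

(1,2), (1,1), (2,1), (2,2), (3,2), (4,2), (4,1), (3,1)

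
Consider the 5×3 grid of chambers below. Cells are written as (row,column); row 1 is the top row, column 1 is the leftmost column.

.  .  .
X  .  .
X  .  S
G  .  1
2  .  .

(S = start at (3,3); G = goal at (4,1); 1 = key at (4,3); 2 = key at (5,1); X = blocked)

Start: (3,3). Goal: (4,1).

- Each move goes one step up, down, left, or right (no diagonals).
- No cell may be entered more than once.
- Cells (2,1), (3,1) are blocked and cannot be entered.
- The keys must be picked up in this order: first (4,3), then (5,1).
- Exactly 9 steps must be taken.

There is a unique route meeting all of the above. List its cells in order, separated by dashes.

The waypoints must appear in the order (4,3), (5,1), with no cell reused.
Route from (3,3): up to (2,3), left to (2,2), 2× down (reaching (4,2)), right to (4,3), down to (5,3), 2× left (reaching (5,1)), up to (4,1) — 9 moves in all.
Check: order respected (1 at step 5, 2 at step 8); 9 moves as required.

(3,3) - (2,3) - (2,2) - (3,2) - (4,2) - (4,3) - (5,3) - (5,2) - (5,1) - (4,1)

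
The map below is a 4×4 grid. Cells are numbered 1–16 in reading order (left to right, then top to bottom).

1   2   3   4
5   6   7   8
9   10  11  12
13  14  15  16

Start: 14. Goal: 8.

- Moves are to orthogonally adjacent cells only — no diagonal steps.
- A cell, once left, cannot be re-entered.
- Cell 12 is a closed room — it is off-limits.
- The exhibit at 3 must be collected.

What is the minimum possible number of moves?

Any route passes through 3 somewhere between 14 and 8. Summing Manhattan distances along the two legs (14 → 3 → 8) gives a lower bound of 4 + 2 = 6 moves.
A route of 6 moves achieves this: 14 → 10 → 6 → 2 → 3 → 7 → 8.
Since 6 matches the lower bound, it is optimal.

6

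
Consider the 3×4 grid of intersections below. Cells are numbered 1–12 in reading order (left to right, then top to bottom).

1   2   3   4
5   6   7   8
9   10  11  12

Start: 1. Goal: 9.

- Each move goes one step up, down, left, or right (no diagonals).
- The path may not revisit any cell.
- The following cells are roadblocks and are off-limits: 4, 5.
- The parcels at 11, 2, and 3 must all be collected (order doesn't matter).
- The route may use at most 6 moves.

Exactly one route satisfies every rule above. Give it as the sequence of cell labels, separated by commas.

The 6-move cap with required stops at 11, 2, 3 leaves no slack for detours.
Route from 1: right 2 to 3, down 2 to 11, left 2 to 9 — 6 moves in all.
Check: all required cells visited; 6 ≤ 6 moves.

1, 2, 3, 7, 11, 10, 9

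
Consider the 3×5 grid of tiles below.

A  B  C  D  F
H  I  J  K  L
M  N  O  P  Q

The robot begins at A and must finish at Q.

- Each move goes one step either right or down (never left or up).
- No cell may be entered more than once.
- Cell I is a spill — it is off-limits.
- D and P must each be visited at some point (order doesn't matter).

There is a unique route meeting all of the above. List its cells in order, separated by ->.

Moves only go right or down, so the column and row indices never decrease.
Route from A: right 3 to D, down 2 to P, right 1 to Q — 6 moves in all.
Check: all required cells visited.

A -> B -> C -> D -> K -> P -> Q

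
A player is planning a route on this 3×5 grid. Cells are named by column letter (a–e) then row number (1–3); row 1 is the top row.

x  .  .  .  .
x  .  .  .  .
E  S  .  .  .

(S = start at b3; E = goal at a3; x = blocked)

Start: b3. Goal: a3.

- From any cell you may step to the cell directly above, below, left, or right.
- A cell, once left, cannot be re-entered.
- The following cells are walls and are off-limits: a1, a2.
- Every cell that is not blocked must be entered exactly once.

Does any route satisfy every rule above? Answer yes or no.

Colour the cells like a checkerboard: each orthogonal step flips colour, so a Hamiltonian route alternates colours. Here there are 7 cells of one colour and 6 of the other, with start on the opposite colour to the goal — the counts and endpoints can't be arranged into an alternating sequence of length 13, so no Hamiltonian route exists.

no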